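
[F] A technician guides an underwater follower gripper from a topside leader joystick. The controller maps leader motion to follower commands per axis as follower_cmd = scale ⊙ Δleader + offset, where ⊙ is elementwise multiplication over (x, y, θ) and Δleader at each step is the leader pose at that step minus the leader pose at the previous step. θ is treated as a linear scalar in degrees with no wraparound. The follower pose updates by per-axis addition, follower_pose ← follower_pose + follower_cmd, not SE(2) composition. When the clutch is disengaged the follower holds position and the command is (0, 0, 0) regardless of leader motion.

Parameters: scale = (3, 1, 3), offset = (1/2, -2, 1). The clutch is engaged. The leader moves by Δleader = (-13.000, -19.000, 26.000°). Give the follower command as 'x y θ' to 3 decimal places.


axis x: 3·-13.000 + 1/2 = -38.500
axis y: 1·-19.000 + -2 = -21.000
axis θ: 3·26.000 + 1 = 79.000

-38.500 -21.000 79.000


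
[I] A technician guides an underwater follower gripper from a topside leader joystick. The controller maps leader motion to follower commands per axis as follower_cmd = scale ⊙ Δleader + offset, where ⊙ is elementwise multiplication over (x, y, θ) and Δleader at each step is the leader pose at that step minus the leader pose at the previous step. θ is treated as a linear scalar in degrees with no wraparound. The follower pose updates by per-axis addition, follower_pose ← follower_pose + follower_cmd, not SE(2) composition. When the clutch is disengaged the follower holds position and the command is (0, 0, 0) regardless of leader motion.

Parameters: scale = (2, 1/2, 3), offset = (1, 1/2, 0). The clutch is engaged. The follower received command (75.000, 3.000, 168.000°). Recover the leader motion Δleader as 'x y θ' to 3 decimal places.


axis x: (75.000 − 1) / (2) = 37.000
axis y: (3.000 − 1/2) / (1/2) = 5.000
axis θ: (168.000 − 0) / (3) = 56.000

37.000 5.000 56.000


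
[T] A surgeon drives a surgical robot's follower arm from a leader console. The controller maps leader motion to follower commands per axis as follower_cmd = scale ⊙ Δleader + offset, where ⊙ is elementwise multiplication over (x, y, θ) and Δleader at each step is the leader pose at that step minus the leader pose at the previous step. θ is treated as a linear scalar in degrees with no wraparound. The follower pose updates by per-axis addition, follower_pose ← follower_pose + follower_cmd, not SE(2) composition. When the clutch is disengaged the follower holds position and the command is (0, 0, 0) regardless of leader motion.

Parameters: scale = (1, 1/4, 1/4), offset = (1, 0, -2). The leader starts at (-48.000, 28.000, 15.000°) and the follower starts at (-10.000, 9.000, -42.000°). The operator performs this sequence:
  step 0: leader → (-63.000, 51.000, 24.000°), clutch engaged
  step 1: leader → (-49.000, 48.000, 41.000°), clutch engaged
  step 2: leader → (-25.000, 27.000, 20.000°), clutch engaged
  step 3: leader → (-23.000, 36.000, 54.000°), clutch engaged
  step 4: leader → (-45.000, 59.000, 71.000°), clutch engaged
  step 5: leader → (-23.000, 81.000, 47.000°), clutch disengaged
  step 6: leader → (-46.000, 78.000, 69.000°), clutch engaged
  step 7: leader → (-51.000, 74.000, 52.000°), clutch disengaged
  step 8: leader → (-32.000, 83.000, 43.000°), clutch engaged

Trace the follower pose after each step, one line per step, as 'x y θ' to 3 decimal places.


step 0: Δleader=(-15.000, 23.000, 9.000°), engaged; cmd=(-14.000, 5.750, 0.250°) → follower=(-24.000, 14.750, -41.750°)
step 1: Δleader=(14.000, -3.000, 17.000°), engaged; cmd=(15.000, -0.750, 2.250°) → follower=(-9.000, 14.000, -39.500°)
step 2: Δleader=(24.000, -21.000, -21.000°), engaged; cmd=(25.000, -5.250, -7.250°) → follower=(16.000, 8.750, -46.750°)
step 3: Δleader=(2.000, 9.000, 34.000°), engaged; cmd=(3.000, 2.250, 6.500°) → follower=(19.000, 11.000, -40.250°)
step 4: Δleader=(-22.000, 23.000, 17.000°), engaged; cmd=(-21.000, 5.750, 2.250°) → follower=(-2.000, 16.750, -38.000°)
step 5: Δleader=(22.000, 22.000, -24.000°), disengaged; cmd=(0,0,0) → follower holds at (-2.000, 16.750, -38.000°)
step 6: Δleader=(-23.000, -3.000, 22.000°), engaged; cmd=(-22.000, -0.750, 3.500°) → follower=(-24.000, 16.000, -34.500°)
step 7: Δleader=(-5.000, -4.000, -17.000°), disengaged; cmd=(0,0,0) → follower holds at (-24.000, 16.000, -34.500°)
step 8: Δleader=(19.000, 9.000, -9.000°), engaged; cmd=(20.000, 2.250, -4.250°) → follower=(-4.000, 18.250, -38.750°)

-24.000 14.750 -41.750
-9.000 14.000 -39.500
16.000 8.750 -46.750
19.000 11.000 -40.250
-2.000 16.750 -38.000
-2.000 16.750 -38.000
-24.000 16.000 -34.500
-24.000 16.000 -34.500
-4.000 18.250 -38.750


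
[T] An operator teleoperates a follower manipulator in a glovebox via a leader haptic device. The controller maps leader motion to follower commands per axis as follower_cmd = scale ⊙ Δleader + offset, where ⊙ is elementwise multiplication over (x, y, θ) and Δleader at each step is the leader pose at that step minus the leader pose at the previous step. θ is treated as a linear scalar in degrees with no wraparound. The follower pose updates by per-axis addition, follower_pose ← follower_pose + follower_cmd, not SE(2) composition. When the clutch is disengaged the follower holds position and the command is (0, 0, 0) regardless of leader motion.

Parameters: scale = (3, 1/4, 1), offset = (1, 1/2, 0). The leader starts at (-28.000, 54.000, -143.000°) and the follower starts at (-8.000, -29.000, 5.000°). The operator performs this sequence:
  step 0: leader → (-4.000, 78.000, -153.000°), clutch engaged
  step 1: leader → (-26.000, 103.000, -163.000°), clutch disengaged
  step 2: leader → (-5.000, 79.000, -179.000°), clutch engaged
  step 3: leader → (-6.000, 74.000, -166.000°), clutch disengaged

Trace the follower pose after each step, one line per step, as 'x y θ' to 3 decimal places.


65.000 -22.500 -5.000
65.000 -22.500 -5.000
129.000 -28.000 -21.000
129.000 -28.000 -21.000

step 0: Δleader=(24.000, 24.000, -10.000°), engaged; cmd=(73.000, 6.500, -10.000°) → follower=(65.000, -22.500, -5.000°)
step 1: Δleader=(-22.000, 25.000, -10.000°), disengaged; cmd=(0,0,0) → follower holds at (65.000, -22.500, -5.000°)
step 2: Δleader=(21.000, -24.000, -16.000°), engaged; cmd=(64.000, -5.500, -16.000°) → follower=(129.000, -28.000, -21.000°)
step 3: Δleader=(-1.000, -5.000, 13.000°), disengaged; cmd=(0,0,0) → follower holds at (129.000, -28.000, -21.000°)


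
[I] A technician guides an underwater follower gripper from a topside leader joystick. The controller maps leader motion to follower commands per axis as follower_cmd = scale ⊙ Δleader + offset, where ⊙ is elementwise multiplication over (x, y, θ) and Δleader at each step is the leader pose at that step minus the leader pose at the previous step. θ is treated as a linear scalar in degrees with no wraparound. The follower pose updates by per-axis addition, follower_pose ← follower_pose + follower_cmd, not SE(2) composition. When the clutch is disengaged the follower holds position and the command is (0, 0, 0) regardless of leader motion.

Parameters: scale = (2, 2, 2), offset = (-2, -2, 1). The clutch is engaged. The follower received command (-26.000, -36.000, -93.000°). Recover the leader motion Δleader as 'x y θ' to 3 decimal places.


axis x: (-26.000 − -2) / (2) = -12.000
axis y: (-36.000 − -2) / (2) = -17.000
axis θ: (-93.000 − 1) / (2) = -47.000

-12.000 -17.000 -47.000


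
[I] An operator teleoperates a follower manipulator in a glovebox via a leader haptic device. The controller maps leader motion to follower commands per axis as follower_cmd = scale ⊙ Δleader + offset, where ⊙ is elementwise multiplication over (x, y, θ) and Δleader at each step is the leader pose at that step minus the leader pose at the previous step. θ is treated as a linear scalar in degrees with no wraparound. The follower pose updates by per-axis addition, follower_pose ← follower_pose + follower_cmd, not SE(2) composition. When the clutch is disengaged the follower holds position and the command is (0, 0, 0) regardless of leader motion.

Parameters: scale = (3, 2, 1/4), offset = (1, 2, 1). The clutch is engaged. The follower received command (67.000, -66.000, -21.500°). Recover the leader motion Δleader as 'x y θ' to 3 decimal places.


22.000 -34.000 -90.000

axis x: (67.000 − 1) / (3) = 22.000
axis y: (-66.000 − 2) / (2) = -34.000
axis θ: (-21.500 − 1) / (1/4) = -90.000


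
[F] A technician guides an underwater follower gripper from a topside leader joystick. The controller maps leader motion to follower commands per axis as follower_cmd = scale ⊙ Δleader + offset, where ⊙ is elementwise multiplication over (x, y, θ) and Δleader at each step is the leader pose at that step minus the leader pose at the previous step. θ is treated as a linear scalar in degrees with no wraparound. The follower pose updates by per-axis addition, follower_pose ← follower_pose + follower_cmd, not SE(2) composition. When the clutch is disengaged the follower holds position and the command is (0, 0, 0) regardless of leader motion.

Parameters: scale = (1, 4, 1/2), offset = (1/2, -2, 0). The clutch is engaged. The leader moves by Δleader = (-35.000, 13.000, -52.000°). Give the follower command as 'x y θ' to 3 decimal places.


axis x: 1·-35.000 + 1/2 = -34.500
axis y: 4·13.000 + -2 = 50.000
axis θ: 1/2·-52.000 + 0 = -26.000

-34.500 50.000 -26.000


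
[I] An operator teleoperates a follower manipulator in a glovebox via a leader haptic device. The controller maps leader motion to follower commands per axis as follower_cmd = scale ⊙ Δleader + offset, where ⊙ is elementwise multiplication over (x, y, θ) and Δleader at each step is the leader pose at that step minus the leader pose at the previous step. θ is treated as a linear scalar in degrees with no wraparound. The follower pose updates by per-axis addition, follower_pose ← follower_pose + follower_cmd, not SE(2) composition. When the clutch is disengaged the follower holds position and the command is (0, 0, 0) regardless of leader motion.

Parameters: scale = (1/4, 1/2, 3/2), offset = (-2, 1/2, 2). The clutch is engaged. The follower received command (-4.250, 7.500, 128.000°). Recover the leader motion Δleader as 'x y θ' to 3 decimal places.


-9.000 14.000 84.000

axis x: (-4.250 − -2) / (1/4) = -9.000
axis y: (7.500 − 1/2) / (1/2) = 14.000
axis θ: (128.000 − 2) / (3/2) = 84.000


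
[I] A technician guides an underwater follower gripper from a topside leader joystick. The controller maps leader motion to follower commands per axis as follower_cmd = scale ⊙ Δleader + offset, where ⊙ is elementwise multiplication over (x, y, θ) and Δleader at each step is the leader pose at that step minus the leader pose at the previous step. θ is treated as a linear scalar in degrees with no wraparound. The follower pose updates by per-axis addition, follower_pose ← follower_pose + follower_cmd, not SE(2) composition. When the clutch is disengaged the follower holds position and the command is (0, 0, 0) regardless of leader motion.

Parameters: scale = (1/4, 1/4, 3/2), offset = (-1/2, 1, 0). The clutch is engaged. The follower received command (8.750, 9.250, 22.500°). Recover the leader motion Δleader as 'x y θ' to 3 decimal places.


axis x: (8.750 − -1/2) / (1/4) = 37.000
axis y: (9.250 − 1) / (1/4) = 33.000
axis θ: (22.500 − 0) / (3/2) = 15.000

37.000 33.000 15.000


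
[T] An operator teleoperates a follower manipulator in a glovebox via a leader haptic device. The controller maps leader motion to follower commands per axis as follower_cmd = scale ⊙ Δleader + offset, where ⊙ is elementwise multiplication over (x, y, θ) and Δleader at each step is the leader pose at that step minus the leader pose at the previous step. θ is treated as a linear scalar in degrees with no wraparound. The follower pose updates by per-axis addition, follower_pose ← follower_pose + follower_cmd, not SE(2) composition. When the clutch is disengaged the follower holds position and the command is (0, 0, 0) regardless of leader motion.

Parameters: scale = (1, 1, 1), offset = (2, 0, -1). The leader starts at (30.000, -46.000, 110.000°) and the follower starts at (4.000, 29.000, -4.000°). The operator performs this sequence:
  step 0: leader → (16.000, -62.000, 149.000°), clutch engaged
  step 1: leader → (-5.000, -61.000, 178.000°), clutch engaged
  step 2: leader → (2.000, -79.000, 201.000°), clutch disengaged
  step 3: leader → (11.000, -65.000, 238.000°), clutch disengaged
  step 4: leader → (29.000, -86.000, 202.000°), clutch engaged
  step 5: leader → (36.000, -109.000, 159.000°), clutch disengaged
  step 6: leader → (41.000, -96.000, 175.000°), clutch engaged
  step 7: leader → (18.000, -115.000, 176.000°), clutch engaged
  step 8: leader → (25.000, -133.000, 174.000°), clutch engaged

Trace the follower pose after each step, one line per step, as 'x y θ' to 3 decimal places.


-8.000 13.000 34.000
-27.000 14.000 62.000
-27.000 14.000 62.000
-27.000 14.000 62.000
-7.000 -7.000 25.000
-7.000 -7.000 25.000
0.000 6.000 40.000
-21.000 -13.000 40.000
-12.000 -31.000 37.000

step 0: Δleader=(-14.000, -16.000, 39.000°), engaged; cmd=(-12.000, -16.000, 38.000°) → follower=(-8.000, 13.000, 34.000°)
step 1: Δleader=(-21.000, 1.000, 29.000°), engaged; cmd=(-19.000, 1.000, 28.000°) → follower=(-27.000, 14.000, 62.000°)
step 2: Δleader=(7.000, -18.000, 23.000°), disengaged; cmd=(0,0,0) → follower holds at (-27.000, 14.000, 62.000°)
step 3: Δleader=(9.000, 14.000, 37.000°), disengaged; cmd=(0,0,0) → follower holds at (-27.000, 14.000, 62.000°)
step 4: Δleader=(18.000, -21.000, -36.000°), engaged; cmd=(20.000, -21.000, -37.000°) → follower=(-7.000, -7.000, 25.000°)
step 5: Δleader=(7.000, -23.000, -43.000°), disengaged; cmd=(0,0,0) → follower holds at (-7.000, -7.000, 25.000°)
step 6: Δleader=(5.000, 13.000, 16.000°), engaged; cmd=(7.000, 13.000, 15.000°) → follower=(0.000, 6.000, 40.000°)
step 7: Δleader=(-23.000, -19.000, 1.000°), engaged; cmd=(-21.000, -19.000, 0.000°) → follower=(-21.000, -13.000, 40.000°)
step 8: Δleader=(7.000, -18.000, -2.000°), engaged; cmd=(9.000, -18.000, -3.000°) → follower=(-12.000, -31.000, 37.000°)


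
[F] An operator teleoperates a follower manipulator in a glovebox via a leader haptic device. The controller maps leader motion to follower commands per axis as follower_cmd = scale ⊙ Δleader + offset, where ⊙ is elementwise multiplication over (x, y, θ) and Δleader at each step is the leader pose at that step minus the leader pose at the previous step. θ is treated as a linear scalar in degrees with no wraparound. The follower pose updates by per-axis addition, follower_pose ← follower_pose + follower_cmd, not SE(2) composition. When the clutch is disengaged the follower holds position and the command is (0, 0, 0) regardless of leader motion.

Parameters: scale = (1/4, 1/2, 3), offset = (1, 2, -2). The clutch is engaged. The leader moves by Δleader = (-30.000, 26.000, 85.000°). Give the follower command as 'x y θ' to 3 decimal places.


-6.500 15.000 253.000

axis x: 1/4·-30.000 + 1 = -6.500
axis y: 1/2·26.000 + 2 = 15.000
axis θ: 3·85.000 + -2 = 253.000


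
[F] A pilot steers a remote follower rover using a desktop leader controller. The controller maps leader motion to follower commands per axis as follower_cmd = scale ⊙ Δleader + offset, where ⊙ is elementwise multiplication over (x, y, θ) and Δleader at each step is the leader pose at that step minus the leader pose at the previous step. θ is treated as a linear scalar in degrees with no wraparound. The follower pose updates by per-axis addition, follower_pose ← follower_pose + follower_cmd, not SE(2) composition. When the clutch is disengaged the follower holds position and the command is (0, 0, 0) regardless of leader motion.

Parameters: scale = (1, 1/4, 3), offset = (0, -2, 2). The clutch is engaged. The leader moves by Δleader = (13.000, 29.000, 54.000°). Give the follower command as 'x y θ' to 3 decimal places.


axis x: 1·13.000 + 0 = 13.000
axis y: 1/4·29.000 + -2 = 5.250
axis θ: 3·54.000 + 2 = 164.000

13.000 5.250 164.000


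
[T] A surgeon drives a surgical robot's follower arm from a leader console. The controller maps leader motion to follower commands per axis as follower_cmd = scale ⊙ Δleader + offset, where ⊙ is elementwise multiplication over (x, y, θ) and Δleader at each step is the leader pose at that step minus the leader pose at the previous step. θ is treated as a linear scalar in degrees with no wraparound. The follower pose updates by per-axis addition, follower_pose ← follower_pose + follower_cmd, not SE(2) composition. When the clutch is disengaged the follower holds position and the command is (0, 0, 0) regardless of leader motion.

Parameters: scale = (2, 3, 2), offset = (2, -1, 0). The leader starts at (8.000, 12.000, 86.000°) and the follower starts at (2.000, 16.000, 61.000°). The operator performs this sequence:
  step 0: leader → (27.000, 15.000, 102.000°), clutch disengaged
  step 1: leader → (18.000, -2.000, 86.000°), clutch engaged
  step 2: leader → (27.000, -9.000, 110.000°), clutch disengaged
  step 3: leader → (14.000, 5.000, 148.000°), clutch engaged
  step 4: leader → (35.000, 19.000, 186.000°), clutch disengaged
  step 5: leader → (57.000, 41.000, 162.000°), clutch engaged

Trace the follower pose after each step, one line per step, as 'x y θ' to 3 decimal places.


step 0: Δleader=(19.000, 3.000, 16.000°), disengaged; cmd=(0,0,0) → follower holds at (2.000, 16.000, 61.000°)
step 1: Δleader=(-9.000, -17.000, -16.000°), engaged; cmd=(-16.000, -52.000, -32.000°) → follower=(-14.000, -36.000, 29.000°)
step 2: Δleader=(9.000, -7.000, 24.000°), disengaged; cmd=(0,0,0) → follower holds at (-14.000, -36.000, 29.000°)
step 3: Δleader=(-13.000, 14.000, 38.000°), engaged; cmd=(-24.000, 41.000, 76.000°) → follower=(-38.000, 5.000, 105.000°)
step 4: Δleader=(21.000, 14.000, 38.000°), disengaged; cmd=(0,0,0) → follower holds at (-38.000, 5.000, 105.000°)
step 5: Δleader=(22.000, 22.000, -24.000°), engaged; cmd=(46.000, 65.000, -48.000°) → follower=(8.000, 70.000, 57.000°)

2.000 16.000 61.000
-14.000 -36.000 29.000
-14.000 -36.000 29.000
-38.000 5.000 105.000
-38.000 5.000 105.000
8.000 70.000 57.000


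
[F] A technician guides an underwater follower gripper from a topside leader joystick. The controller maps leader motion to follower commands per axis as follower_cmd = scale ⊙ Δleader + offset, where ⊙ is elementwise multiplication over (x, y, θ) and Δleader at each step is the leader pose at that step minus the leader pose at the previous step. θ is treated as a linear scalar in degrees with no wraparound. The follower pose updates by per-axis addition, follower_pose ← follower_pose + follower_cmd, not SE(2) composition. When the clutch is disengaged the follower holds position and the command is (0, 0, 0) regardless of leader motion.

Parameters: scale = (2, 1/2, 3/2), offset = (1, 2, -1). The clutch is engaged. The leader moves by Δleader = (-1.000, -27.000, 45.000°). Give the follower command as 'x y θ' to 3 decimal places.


-1.000 -11.500 66.500

axis x: 2·-1.000 + 1 = -1.000
axis y: 1/2·-27.000 + 2 = -11.500
axis θ: 3/2·45.000 + -1 = 66.500


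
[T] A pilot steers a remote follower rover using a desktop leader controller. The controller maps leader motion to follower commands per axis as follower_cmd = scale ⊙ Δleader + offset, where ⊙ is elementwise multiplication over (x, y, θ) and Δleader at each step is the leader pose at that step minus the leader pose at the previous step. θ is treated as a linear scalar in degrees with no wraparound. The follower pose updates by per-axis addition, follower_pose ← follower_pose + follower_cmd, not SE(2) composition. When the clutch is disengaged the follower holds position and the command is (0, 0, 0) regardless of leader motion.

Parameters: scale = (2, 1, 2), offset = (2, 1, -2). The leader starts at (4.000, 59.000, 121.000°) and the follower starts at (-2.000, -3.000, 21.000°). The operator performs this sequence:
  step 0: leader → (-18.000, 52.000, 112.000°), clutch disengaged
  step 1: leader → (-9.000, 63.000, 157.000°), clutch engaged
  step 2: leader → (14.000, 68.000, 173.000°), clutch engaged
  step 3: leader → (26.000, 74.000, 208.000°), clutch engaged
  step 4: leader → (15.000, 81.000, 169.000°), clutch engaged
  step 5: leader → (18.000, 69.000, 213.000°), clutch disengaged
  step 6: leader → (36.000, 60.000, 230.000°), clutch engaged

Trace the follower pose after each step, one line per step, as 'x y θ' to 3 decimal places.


-2.000 -3.000 21.000
18.000 9.000 109.000
66.000 15.000 139.000
92.000 22.000 207.000
72.000 30.000 127.000
72.000 30.000 127.000
110.000 22.000 159.000

step 0: Δleader=(-22.000, -7.000, -9.000°), disengaged; cmd=(0,0,0) → follower holds at (-2.000, -3.000, 21.000°)
step 1: Δleader=(9.000, 11.000, 45.000°), engaged; cmd=(20.000, 12.000, 88.000°) → follower=(18.000, 9.000, 109.000°)
step 2: Δleader=(23.000, 5.000, 16.000°), engaged; cmd=(48.000, 6.000, 30.000°) → follower=(66.000, 15.000, 139.000°)
step 3: Δleader=(12.000, 6.000, 35.000°), engaged; cmd=(26.000, 7.000, 68.000°) → follower=(92.000, 22.000, 207.000°)
step 4: Δleader=(-11.000, 7.000, -39.000°), engaged; cmd=(-20.000, 8.000, -80.000°) → follower=(72.000, 30.000, 127.000°)
step 5: Δleader=(3.000, -12.000, 44.000°), disengaged; cmd=(0,0,0) → follower holds at (72.000, 30.000, 127.000°)
step 6: Δleader=(18.000, -9.000, 17.000°), engaged; cmd=(38.000, -8.000, 32.000°) → follower=(110.000, 22.000, 159.000°)


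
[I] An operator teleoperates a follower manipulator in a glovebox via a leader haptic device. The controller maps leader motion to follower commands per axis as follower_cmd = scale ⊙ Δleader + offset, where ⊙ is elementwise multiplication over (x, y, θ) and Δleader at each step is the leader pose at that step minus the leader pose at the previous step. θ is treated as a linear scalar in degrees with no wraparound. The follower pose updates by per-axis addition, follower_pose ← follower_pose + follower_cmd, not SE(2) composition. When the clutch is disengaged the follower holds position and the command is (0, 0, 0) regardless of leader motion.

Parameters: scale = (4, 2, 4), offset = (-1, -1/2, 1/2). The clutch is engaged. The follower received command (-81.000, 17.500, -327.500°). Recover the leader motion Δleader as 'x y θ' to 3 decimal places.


axis x: (-81.000 − -1) / (4) = -20.000
axis y: (17.500 − -1/2) / (2) = 9.000
axis θ: (-327.500 − 1/2) / (4) = -82.000

-20.000 9.000 -82.000


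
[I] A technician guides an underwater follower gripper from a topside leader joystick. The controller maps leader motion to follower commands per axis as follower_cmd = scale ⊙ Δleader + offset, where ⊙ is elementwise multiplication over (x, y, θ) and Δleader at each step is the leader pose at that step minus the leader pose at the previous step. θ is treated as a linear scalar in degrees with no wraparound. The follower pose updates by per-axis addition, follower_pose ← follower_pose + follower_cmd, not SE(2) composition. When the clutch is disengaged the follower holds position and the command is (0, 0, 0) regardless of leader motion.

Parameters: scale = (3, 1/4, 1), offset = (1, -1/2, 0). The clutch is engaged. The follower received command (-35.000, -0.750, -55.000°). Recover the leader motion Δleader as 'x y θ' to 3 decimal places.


axis x: (-35.000 − 1) / (3) = -12.000
axis y: (-0.750 − -1/2) / (1/4) = -1.000
axis θ: (-55.000 − 0) / (1) = -55.000

-12.000 -1.000 -55.000


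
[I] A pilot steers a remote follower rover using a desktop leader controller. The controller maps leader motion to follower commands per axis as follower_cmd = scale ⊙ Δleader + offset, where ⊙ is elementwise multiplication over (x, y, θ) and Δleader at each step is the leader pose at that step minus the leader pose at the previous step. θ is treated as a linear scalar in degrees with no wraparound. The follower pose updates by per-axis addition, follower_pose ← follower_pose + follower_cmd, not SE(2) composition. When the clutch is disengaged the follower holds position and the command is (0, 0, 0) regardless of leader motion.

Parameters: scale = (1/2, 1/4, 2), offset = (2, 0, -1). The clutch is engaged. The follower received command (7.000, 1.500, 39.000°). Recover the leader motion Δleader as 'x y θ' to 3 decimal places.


10.000 6.000 20.000

axis x: (7.000 − 2) / (1/2) = 10.000
axis y: (1.500 − 0) / (1/4) = 6.000
axis θ: (39.000 − -1) / (2) = 20.000


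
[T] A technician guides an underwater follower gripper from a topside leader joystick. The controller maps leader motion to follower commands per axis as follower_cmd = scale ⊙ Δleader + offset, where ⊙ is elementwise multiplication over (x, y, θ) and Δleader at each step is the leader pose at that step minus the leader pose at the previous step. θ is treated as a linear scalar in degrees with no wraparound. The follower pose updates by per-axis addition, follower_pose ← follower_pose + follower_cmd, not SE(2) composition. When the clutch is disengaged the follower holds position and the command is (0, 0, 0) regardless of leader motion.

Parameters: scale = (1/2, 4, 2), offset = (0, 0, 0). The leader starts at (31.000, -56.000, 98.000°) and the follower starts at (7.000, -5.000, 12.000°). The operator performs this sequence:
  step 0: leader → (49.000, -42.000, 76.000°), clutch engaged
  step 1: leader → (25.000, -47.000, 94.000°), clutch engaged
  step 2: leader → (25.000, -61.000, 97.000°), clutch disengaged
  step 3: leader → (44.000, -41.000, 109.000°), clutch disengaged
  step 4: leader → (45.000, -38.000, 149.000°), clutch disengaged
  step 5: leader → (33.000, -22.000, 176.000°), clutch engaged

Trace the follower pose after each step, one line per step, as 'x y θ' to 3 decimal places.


step 0: Δleader=(18.000, 14.000, -22.000°), engaged; cmd=(9.000, 56.000, -44.000°) → follower=(16.000, 51.000, -32.000°)
step 1: Δleader=(-24.000, -5.000, 18.000°), engaged; cmd=(-12.000, -20.000, 36.000°) → follower=(4.000, 31.000, 4.000°)
step 2: Δleader=(0.000, -14.000, 3.000°), disengaged; cmd=(0,0,0) → follower holds at (4.000, 31.000, 4.000°)
step 3: Δleader=(19.000, 20.000, 12.000°), disengaged; cmd=(0,0,0) → follower holds at (4.000, 31.000, 4.000°)
step 4: Δleader=(1.000, 3.000, 40.000°), disengaged; cmd=(0,0,0) → follower holds at (4.000, 31.000, 4.000°)
step 5: Δleader=(-12.000, 16.000, 27.000°), engaged; cmd=(-6.000, 64.000, 54.000°) → follower=(-2.000, 95.000, 58.000°)

16.000 51.000 -32.000
4.000 31.000 4.000
4.000 31.000 4.000
4.000 31.000 4.000
4.000 31.000 4.000
-2.000 95.000 58.000


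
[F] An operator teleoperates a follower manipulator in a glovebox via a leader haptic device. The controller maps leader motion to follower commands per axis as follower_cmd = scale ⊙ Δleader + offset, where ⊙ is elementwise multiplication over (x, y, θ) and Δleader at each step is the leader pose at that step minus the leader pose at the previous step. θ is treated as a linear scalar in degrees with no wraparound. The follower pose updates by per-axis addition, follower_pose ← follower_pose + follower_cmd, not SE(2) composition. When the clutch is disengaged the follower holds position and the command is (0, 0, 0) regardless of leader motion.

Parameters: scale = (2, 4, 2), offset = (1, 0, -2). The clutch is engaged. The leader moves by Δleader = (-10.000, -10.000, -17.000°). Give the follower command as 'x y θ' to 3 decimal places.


axis x: 2·-10.000 + 1 = -19.000
axis y: 4·-10.000 + 0 = -40.000
axis θ: 2·-17.000 + -2 = -36.000

-19.000 -40.000 -36.000


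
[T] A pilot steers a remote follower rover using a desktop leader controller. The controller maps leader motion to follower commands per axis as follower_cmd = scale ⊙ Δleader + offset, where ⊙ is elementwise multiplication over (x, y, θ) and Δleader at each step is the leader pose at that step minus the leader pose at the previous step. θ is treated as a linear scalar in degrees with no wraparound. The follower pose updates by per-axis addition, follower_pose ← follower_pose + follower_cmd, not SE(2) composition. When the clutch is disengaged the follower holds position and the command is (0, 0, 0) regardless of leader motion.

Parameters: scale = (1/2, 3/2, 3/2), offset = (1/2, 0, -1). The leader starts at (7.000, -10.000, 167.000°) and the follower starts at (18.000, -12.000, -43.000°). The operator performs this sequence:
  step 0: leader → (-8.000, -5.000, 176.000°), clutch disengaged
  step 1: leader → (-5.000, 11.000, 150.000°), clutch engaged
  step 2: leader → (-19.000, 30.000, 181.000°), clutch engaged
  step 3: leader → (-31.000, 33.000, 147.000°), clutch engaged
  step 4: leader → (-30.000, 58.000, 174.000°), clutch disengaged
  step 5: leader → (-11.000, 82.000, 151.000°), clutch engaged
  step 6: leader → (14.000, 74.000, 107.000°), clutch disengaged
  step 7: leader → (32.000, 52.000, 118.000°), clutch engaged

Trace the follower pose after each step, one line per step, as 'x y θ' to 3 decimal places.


step 0: Δleader=(-15.000, 5.000, 9.000°), disengaged; cmd=(0,0,0) → follower holds at (18.000, -12.000, -43.000°)
step 1: Δleader=(3.000, 16.000, -26.000°), engaged; cmd=(2.000, 24.000, -40.000°) → follower=(20.000, 12.000, -83.000°)
step 2: Δleader=(-14.000, 19.000, 31.000°), engaged; cmd=(-6.500, 28.500, 45.500°) → follower=(13.500, 40.500, -37.500°)
step 3: Δleader=(-12.000, 3.000, -34.000°), engaged; cmd=(-5.500, 4.500, -52.000°) → follower=(8.000, 45.000, -89.500°)
step 4: Δleader=(1.000, 25.000, 27.000°), disengaged; cmd=(0,0,0) → follower holds at (8.000, 45.000, -89.500°)
step 5: Δleader=(19.000, 24.000, -23.000°), engaged; cmd=(10.000, 36.000, -35.500°) → follower=(18.000, 81.000, -125.000°)
step 6: Δleader=(25.000, -8.000, -44.000°), disengaged; cmd=(0,0,0) → follower holds at (18.000, 81.000, -125.000°)
step 7: Δleader=(18.000, -22.000, 11.000°), engaged; cmd=(9.500, -33.000, 15.500°) → follower=(27.500, 48.000, -109.500°)

18.000 -12.000 -43.000
20.000 12.000 -83.000
13.500 40.500 -37.500
8.000 45.000 -89.500
8.000 45.000 -89.500
18.000 81.000 -125.000
18.000 81.000 -125.000
27.500 48.000 -109.500


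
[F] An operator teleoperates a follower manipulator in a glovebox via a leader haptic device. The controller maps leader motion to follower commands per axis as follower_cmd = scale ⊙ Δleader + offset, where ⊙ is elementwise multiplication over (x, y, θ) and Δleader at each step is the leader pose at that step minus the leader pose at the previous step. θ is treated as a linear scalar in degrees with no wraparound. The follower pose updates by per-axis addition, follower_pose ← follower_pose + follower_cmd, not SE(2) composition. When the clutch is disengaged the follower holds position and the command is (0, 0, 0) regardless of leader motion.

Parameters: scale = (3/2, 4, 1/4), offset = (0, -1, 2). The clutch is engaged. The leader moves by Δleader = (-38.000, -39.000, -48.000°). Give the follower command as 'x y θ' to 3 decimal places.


axis x: 3/2·-38.000 + 0 = -57.000
axis y: 4·-39.000 + -1 = -157.000
axis θ: 1/4·-48.000 + 2 = -10.000

-57.000 -157.000 -10.000


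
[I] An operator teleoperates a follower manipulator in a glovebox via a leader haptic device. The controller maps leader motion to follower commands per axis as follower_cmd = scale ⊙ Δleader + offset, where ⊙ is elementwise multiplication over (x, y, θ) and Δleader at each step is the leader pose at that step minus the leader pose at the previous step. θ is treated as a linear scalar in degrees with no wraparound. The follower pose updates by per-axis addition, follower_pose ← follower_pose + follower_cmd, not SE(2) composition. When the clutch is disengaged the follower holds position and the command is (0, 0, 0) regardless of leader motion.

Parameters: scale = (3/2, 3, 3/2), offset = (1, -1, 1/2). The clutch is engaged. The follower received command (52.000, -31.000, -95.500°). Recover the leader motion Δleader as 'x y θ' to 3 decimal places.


axis x: (52.000 − 1) / (3/2) = 34.000
axis y: (-31.000 − -1) / (3) = -10.000
axis θ: (-95.500 − 1/2) / (3/2) = -64.000

34.000 -10.000 -64.000


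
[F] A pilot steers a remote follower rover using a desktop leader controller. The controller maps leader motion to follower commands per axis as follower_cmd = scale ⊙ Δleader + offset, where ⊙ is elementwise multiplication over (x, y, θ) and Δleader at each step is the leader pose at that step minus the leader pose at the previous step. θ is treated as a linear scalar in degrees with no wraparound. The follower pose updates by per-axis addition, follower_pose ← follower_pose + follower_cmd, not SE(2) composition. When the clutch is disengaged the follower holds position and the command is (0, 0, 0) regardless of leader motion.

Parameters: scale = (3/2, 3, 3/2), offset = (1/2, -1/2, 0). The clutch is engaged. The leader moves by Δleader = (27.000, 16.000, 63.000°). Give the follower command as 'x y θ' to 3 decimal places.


41.000 47.500 94.500

axis x: 3/2·27.000 + 1/2 = 41.000
axis y: 3·16.000 + -1/2 = 47.500
axis θ: 3/2·63.000 + 0 = 94.500


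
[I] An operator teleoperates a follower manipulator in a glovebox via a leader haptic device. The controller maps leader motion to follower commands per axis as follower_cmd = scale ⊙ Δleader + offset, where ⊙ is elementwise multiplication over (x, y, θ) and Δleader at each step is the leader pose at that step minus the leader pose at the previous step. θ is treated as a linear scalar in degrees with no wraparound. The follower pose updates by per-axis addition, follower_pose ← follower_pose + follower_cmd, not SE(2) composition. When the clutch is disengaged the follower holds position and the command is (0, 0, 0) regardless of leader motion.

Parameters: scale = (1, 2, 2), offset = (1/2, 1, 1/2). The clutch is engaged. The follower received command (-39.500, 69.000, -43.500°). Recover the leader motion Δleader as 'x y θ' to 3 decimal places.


-40.000 34.000 -22.000

axis x: (-39.500 − 1/2) / (1) = -40.000
axis y: (69.000 − 1) / (2) = 34.000
axis θ: (-43.500 − 1/2) / (2) = -22.000


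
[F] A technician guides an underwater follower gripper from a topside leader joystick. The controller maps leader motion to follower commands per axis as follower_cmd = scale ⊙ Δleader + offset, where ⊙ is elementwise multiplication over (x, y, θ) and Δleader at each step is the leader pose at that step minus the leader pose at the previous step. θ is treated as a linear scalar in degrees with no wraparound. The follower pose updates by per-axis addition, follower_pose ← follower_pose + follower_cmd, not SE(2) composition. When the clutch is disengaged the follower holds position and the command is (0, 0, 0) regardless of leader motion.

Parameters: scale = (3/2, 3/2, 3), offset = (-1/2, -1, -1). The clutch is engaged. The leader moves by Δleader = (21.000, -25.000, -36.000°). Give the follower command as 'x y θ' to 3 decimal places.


31.000 -38.500 -109.000

axis x: 3/2·21.000 + -1/2 = 31.000
axis y: 3/2·-25.000 + -1 = -38.500
axis θ: 3·-36.000 + -1 = -109.000


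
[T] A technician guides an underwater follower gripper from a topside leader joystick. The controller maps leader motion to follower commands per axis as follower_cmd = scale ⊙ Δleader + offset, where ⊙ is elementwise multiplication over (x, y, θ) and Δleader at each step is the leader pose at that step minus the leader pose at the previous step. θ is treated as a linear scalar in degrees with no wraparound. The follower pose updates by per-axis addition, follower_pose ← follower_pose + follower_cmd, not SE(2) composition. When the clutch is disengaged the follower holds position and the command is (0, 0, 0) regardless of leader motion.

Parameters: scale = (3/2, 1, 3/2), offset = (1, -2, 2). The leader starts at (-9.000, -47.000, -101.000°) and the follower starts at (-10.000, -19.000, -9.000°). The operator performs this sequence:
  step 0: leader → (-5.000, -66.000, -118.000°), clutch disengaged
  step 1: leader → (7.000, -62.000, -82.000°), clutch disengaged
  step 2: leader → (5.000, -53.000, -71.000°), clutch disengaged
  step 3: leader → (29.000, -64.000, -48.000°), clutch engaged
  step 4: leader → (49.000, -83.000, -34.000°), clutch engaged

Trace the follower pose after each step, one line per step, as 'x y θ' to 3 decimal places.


step 0: Δleader=(4.000, -19.000, -17.000°), disengaged; cmd=(0,0,0) → follower holds at (-10.000, -19.000, -9.000°)
step 1: Δleader=(12.000, 4.000, 36.000°), disengaged; cmd=(0,0,0) → follower holds at (-10.000, -19.000, -9.000°)
step 2: Δleader=(-2.000, 9.000, 11.000°), disengaged; cmd=(0,0,0) → follower holds at (-10.000, -19.000, -9.000°)
step 3: Δleader=(24.000, -11.000, 23.000°), engaged; cmd=(37.000, -13.000, 36.500°) → follower=(27.000, -32.000, 27.500°)
step 4: Δleader=(20.000, -19.000, 14.000°), engaged; cmd=(31.000, -21.000, 23.000°) → follower=(58.000, -53.000, 50.500°)

-10.000 -19.000 -9.000
-10.000 -19.000 -9.000
-10.000 -19.000 -9.000
27.000 -32.000 27.500
58.000 -53.000 50.500


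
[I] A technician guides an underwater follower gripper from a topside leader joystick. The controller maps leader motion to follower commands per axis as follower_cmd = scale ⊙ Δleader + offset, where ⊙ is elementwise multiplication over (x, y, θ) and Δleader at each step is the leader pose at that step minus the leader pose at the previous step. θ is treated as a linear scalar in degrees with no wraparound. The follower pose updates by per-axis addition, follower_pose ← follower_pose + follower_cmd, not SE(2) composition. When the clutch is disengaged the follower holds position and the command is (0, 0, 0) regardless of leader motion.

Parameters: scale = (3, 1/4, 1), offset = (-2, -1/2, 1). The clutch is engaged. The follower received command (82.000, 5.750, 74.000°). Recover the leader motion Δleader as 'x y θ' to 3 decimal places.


axis x: (82.000 − -2) / (3) = 28.000
axis y: (5.750 − -1/2) / (1/4) = 25.000
axis θ: (74.000 − 1) / (1) = 73.000

28.000 25.000 73.000


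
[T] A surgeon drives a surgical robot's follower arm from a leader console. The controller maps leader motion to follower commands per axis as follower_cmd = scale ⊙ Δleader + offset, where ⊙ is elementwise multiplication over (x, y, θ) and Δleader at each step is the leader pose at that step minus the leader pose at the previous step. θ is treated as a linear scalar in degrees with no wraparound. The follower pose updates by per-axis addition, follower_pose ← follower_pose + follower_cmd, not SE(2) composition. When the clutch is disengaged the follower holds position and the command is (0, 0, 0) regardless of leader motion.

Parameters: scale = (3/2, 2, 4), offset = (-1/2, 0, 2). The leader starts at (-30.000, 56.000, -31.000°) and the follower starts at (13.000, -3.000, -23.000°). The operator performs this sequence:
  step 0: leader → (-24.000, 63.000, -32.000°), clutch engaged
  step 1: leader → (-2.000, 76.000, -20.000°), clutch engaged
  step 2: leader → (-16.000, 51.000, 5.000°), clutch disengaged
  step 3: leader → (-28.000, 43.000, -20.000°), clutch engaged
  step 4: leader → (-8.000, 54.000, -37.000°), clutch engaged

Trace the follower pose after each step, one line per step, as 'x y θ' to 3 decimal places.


step 0: Δleader=(6.000, 7.000, -1.000°), engaged; cmd=(8.500, 14.000, -2.000°) → follower=(21.500, 11.000, -25.000°)
step 1: Δleader=(22.000, 13.000, 12.000°), engaged; cmd=(32.500, 26.000, 50.000°) → follower=(54.000, 37.000, 25.000°)
step 2: Δleader=(-14.000, -25.000, 25.000°), disengaged; cmd=(0,0,0) → follower holds at (54.000, 37.000, 25.000°)
step 3: Δleader=(-12.000, -8.000, -25.000°), engaged; cmd=(-18.500, -16.000, -98.000°) → follower=(35.500, 21.000, -73.000°)
step 4: Δleader=(20.000, 11.000, -17.000°), engaged; cmd=(29.500, 22.000, -66.000°) → follower=(65.000, 43.000, -139.000°)

21.500 11.000 -25.000
54.000 37.000 25.000
54.000 37.000 25.000
35.500 21.000 -73.000
65.000 43.000 -139.000
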